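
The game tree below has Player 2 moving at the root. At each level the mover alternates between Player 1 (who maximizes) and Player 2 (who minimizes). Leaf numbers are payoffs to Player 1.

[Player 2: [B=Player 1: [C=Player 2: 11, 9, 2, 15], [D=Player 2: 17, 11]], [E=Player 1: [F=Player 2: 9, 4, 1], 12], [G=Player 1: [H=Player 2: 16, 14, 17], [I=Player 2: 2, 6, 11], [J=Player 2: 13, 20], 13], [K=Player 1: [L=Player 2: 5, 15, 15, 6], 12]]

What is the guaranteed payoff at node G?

14

H: min(16, 14, 17) = 14
I: min(2, 6, 11) = 2
J: min(13, 20) = 13
G: max(14, 2, 13, 13) = 14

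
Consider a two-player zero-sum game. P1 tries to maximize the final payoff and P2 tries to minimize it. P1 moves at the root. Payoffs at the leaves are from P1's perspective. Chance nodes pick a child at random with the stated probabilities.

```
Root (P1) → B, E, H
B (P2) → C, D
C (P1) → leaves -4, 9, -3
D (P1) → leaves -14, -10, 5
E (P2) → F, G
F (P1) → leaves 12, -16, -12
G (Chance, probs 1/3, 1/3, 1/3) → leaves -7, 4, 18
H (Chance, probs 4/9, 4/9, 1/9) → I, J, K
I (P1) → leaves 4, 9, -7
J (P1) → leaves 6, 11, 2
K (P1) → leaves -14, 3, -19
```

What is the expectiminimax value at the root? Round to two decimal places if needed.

C (P1): max(-4, 9, -3) = 9
D (P1): max(-14, -10, 5) = 5
B (P2): min(9, 5) = 5
F (P1): max(12, -16, -12) = 12
G (Chance): 1/3·-7 + 1/3·4 + 1/3·18 = 5
E (P2): min(12, 5) = 5
I (P1): max(4, 9, -7) = 9
J (P1): max(6, 11, 2) = 11
K (P1): max(-14, 3, -19) = 3
H (Chance): 4/9·9 + 4/9·11 + 1/9·3 = 9.22
Root (P1): max(5, 5, 9.22) = 9.22

9.22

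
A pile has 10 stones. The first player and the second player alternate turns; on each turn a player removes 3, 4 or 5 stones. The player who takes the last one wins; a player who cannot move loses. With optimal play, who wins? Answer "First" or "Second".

Second

Compute winning (W) and losing (L) positions by backward induction:
i:   0  1  2  3  4  5  6  7  8  9 10
     L  L  L  W  W  W  W  W  L  L  L
Position 10 is L, so the second player wins.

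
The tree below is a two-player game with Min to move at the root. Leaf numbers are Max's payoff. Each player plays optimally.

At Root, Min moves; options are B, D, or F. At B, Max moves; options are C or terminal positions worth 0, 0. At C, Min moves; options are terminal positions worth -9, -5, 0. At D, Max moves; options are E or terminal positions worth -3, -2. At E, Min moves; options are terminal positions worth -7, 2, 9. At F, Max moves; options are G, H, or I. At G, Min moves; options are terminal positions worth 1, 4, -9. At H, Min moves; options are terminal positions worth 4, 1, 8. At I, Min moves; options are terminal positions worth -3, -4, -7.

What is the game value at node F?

1

G: min(1, 4, -9) = -9
H: min(4, 1, 8) = 1
I: min(-3, -4, -7) = -7
F: max(-9, 1, -7) = 1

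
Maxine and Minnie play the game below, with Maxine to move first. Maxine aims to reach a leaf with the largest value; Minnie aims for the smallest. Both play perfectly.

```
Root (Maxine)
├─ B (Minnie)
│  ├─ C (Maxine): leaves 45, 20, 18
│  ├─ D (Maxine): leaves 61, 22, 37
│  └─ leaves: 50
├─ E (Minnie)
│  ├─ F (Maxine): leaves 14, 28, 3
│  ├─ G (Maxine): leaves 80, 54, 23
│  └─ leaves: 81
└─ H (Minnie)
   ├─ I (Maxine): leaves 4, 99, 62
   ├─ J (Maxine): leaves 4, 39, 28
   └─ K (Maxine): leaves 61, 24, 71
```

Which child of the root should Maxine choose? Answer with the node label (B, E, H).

C (Maxine): max(45, 20, 18) = 45
D (Maxine): max(61, 22, 37) = 61
B (Minnie): min(45, 61, 50) = 45
F (Maxine): max(14, 28, 3) = 28
G (Maxine): max(80, 54, 23) = 80
E (Minnie): min(28, 80, 81) = 28
I (Maxine): max(4, 99, 62) = 99
J (Maxine): max(4, 39, 28) = 39
K (Maxine): max(61, 24, 71) = 71
H (Minnie): min(99, 39, 71) = 39
Root (Maxine): max(45, 28, 39) = 45
Maxine picks the child with the highest value: B (value 45).

B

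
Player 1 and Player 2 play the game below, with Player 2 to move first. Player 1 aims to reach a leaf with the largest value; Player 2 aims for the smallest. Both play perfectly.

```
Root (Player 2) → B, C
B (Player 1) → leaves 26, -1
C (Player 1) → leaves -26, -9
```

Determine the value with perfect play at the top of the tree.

-9

B (Player 1): max(26, -1) = 26
C (Player 1): max(-26, -9) = -9
Root (Player 2): min(26, -9) = -9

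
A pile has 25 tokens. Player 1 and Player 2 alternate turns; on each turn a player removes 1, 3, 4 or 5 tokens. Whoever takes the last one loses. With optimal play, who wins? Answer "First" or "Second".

Second

W/L table (W = player to move can force a win):
i:   0  1  2  3  4  5  6  7  8  9 10 11 12 13 14 15 16 17 18 19 20 21 22 23 24 25
     W  L  W  L  W  W  W  W  W  L  W  L  W  W  W  W  W  L  W  L  W  W  W  W  W  L
Position 25 is L, so the second player wins.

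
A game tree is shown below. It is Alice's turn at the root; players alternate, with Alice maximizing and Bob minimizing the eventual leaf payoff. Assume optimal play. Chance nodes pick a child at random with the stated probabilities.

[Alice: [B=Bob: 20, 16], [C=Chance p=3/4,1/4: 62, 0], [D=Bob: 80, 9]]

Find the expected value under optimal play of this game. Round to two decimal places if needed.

46.5

B (Bob): min(20, 16) = 16
C (Chance): 3/4·62 + 1/4·0 = 46.5
D (Bob): min(80, 9) = 9
Root (Alice): max(16, 46.5, 9) = 46.5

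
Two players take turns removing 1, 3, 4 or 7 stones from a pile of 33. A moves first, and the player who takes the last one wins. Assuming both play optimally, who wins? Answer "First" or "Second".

First

i:   0  1  2  3  4  5  6  7  8  9 10 11 12 13 14 15 16 17 18 19 20 21 22 23 24 25 26 27 28 29 30 31 32 33
     L  W  L  W  W  W  W  W  L  W  L  W  W  W  W  W  L  W  L  W  W  W  W  W  L  W  L  W  W  W  W  W  L  W
Position 33 is W, so the first player wins.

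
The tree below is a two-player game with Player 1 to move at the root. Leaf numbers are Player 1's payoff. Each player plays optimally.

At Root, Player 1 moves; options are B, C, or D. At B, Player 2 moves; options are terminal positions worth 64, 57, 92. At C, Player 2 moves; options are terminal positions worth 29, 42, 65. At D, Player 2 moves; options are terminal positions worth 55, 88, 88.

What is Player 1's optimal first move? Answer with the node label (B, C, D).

B (Player 2): min(64, 57, 92) = 57
C (Player 2): min(29, 42, 65) = 29
D (Player 2): min(55, 88, 88) = 55
Root (Player 1): max(57, 29, 55) = 57
Player 1 picks the child with the highest value: B (value 57).

B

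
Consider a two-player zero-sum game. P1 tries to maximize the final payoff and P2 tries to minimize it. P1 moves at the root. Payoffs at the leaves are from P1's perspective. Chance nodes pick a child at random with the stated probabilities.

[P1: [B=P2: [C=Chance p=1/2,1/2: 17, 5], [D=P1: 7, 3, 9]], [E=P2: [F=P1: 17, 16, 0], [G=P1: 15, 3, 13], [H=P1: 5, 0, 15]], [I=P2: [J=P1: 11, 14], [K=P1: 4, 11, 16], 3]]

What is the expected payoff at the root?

15

C (Chance): 1/2·17 + 1/2·5 = 11
D (P1): max(7, 3, 9) = 9
B (P2): min(11, 9) = 9
F (P1): max(17, 16, 0) = 17
G (P1): max(15, 3, 13) = 15
H (P1): max(5, 0, 15) = 15
E (P2): min(17, 15, 15) = 15
J (P1): max(11, 14) = 14
K (P1): max(4, 11, 16) = 16
I (P2): min(14, 16, 3) = 3
Root (P1): max(9, 15, 3) = 15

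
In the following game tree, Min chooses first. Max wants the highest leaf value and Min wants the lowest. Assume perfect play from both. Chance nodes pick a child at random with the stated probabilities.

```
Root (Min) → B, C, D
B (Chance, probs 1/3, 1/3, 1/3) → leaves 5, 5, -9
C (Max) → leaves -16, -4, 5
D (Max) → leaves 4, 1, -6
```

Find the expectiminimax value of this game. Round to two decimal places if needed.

B (Chance): 1/3·5 + 1/3·5 + 1/3·-9 = 0.33
C (Max): max(-16, -4, 5) = 5
D (Max): max(4, 1, -6) = 4
Root (Min): min(0.33, 5, 4) = 0.33

0.33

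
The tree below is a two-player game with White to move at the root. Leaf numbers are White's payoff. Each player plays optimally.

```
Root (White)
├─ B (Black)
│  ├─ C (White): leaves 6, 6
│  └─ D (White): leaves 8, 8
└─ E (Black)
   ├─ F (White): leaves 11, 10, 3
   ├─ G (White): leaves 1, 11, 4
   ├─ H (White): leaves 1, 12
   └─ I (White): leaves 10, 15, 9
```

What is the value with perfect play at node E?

11

F: max(11, 10, 3) = 11
G: max(1, 11, 4) = 11
H: max(1, 12) = 12
I: max(10, 15, 9) = 15
E: min(11, 11, 12, 15) = 11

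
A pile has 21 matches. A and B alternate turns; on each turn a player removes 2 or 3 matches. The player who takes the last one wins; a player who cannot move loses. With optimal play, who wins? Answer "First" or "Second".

Second

W/L table (W = player to move can force a win):
i:   0  1  2  3  4  5  6  7  8  9 10 11 12 13 14 15 16 17 18 19 20 21
     L  L  W  W  W  L  L  W  W  W  L  L  W  W  W  L  L  W  W  W  L  L
Position 21 is L, so the second player wins.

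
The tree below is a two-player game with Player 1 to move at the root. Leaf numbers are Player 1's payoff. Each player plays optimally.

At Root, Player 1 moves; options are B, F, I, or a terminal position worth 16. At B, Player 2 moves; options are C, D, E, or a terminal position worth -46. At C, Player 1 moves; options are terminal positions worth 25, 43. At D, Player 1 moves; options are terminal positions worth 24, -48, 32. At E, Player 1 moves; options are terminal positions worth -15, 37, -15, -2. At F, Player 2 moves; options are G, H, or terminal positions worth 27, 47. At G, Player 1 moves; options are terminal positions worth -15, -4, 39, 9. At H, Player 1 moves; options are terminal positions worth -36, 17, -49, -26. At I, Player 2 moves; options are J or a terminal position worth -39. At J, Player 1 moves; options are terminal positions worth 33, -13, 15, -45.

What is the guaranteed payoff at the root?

17

C (Player 1): max(25, 43) = 43
D (Player 1): max(24, -48, 32) = 32
E (Player 1): max(-15, 37, -15, -2) = 37
B (Player 2): min(43, 32, 37, -46) = -46
G (Player 1): max(-15, -4, 39, 9) = 39
H (Player 1): max(-36, 17, -49, -26) = 17
F (Player 2): min(39, 17, 27, 47) = 17
J (Player 1): max(33, -13, 15, -45) = 33
I (Player 2): min(33, -39) = -39
Root (Player 1): max(-46, 17, -39, 16) = 17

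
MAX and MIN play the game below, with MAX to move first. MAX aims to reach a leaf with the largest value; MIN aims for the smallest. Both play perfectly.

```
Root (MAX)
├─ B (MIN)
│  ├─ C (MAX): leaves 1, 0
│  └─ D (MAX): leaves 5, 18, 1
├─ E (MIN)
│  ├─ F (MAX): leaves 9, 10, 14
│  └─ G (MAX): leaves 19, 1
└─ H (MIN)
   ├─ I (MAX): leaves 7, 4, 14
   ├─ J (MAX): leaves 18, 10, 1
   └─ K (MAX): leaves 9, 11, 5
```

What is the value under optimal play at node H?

I: max(7, 4, 14) = 14
J: max(18, 10, 1) = 18
K: max(9, 11, 5) = 11
H: min(14, 18, 11) = 11

11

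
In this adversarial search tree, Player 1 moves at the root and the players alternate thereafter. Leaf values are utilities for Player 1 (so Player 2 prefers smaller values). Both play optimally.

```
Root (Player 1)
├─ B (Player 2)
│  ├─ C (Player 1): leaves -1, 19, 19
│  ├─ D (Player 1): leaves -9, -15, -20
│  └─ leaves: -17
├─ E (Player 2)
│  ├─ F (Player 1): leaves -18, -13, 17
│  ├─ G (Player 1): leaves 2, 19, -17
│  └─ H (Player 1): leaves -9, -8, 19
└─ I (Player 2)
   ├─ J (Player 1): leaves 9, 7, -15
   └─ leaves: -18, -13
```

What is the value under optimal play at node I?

-18

J: max(9, 7, -15) = 9
I: min(9, -18, -13) = -18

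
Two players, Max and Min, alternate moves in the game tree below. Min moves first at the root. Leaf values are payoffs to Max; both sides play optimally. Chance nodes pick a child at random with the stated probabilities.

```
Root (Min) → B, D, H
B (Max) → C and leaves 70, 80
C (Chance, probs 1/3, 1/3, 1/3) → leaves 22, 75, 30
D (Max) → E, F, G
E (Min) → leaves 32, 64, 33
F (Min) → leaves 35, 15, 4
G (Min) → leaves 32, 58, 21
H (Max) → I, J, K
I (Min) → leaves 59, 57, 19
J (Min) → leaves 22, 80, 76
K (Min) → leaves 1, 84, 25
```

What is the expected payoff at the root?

22

C (Chance): 1/3·22 + 1/3·75 + 1/3·30 = 42.33
B (Max): max(42.33, 70, 80) = 80
E (Min): min(32, 64, 33) = 32
F (Min): min(35, 15, 4) = 4
G (Min): min(32, 58, 21) = 21
D (Max): max(32, 4, 21) = 32
I (Min): min(59, 57, 19) = 19
J (Min): min(22, 80, 76) = 22
K (Min): min(1, 84, 25) = 1
H (Max): max(19, 22, 1) = 22
Root (Min): min(80, 32, 22) = 22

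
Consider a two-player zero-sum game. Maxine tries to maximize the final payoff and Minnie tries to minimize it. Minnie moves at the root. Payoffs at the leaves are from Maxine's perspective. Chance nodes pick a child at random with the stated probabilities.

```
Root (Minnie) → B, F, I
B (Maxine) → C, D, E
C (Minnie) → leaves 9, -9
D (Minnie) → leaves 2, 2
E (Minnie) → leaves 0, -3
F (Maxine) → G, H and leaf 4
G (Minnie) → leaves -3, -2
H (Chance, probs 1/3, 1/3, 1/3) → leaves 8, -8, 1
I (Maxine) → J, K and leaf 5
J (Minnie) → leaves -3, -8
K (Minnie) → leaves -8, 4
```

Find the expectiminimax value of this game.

C (Minnie): min(9, -9) = -9
D (Minnie): min(2, 2) = 2
E (Minnie): min(0, -3) = -3
B (Maxine): max(-9, 2, -3) = 2
G (Minnie): min(-3, -2) = -3
H (Chance): 1/3·8 + 1/3·-8 + 1/3·1 = 0.33
F (Maxine): max(-3, 0.33, 4) = 4
J (Minnie): min(-3, -8) = -8
K (Minnie): min(-8, 4) = -8
I (Maxine): max(-8, -8, 5) = 5
Root (Minnie): min(2, 4, 5) = 2

2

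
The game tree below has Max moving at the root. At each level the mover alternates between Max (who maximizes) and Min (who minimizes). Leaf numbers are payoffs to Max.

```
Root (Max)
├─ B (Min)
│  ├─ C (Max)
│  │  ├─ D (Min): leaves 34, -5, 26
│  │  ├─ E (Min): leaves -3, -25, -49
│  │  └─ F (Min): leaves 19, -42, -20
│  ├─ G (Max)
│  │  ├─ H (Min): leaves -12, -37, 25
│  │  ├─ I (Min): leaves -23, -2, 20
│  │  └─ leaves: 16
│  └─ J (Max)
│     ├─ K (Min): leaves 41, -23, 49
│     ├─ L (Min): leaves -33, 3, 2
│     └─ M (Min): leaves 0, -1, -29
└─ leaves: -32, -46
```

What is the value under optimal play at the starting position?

D (Min): min(34, -5, 26) = -5
E (Min): min(-3, -25, -49) = -49
F (Min): min(19, -42, -20) = -42
C (Max): max(-5, -49, -42) = -5
H (Min): min(-12, -37, 25) = -37
I (Min): min(-23, -2, 20) = -23
G (Max): max(-37, -23, 16) = 16
K (Min): min(41, -23, 49) = -23
L (Min): min(-33, 3, 2) = -33
M (Min): min(0, -1, -29) = -29
J (Max): max(-23, -33, -29) = -23
B (Min): min(-5, 16, -23) = -23
Root (Max): max(-23, -32, -46) = -23

-23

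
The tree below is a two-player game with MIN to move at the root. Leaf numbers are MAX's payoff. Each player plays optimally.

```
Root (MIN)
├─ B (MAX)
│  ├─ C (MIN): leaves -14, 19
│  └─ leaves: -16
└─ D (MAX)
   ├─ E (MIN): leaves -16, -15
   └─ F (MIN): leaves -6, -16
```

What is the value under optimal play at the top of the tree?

C (MIN): min(-14, 19) = -14
B (MAX): max(-14, -16) = -14
E (MIN): min(-16, -15) = -16
F (MIN): min(-6, -16) = -16
D (MAX): max(-16, -16) = -16
Root (MIN): min(-14, -16) = -16

-16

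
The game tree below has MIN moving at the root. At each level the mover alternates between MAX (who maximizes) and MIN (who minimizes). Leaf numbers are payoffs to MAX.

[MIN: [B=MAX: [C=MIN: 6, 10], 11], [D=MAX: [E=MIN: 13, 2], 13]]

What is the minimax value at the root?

C (MIN): min(6, 10) = 6
B (MAX): max(6, 11) = 11
E (MIN): min(13, 2) = 2
D (MAX): max(2, 13) = 13
Root (MIN): min(11, 13) = 11

11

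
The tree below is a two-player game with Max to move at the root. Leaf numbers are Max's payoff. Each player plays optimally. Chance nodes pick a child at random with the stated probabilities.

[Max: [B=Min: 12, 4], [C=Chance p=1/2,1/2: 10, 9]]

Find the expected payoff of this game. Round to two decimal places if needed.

9.5

B (Min): min(12, 4) = 4
C (Chance): 1/2·10 + 1/2·9 = 9.5
Root (Max): max(4, 9.5) = 9.5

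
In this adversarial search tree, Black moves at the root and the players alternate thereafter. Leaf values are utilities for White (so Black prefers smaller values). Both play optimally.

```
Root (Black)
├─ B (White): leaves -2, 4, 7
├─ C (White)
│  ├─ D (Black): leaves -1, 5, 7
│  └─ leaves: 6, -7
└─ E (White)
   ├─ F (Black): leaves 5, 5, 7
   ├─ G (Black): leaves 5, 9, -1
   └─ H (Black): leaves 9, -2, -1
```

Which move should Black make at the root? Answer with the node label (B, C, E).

E

B (White): max(-2, 4, 7) = 7
D (Black): min(-1, 5, 7) = -1
C (White): max(-1, 6, -7) = 6
F (Black): min(5, 5, 7) = 5
G (Black): min(5, 9, -1) = -1
H (Black): min(9, -2, -1) = -2
E (White): max(5, -1, -2) = 5
Root (Black): min(7, 6, 5) = 5
Black picks the child with the lowest value: E (value 5).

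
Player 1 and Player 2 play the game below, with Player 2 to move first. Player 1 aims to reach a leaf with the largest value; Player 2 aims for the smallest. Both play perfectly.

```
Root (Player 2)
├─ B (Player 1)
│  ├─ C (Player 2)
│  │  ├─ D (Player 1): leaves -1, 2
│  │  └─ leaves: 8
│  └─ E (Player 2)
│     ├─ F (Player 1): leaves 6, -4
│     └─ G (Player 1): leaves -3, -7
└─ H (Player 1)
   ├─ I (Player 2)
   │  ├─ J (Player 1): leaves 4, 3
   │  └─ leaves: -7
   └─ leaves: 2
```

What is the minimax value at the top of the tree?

2

D (Player 1): max(-1, 2) = 2
C (Player 2): min(2, 8) = 2
F (Player 1): max(6, -4) = 6
G (Player 1): max(-3, -7) = -3
E (Player 2): min(6, -3) = -3
B (Player 1): max(2, -3) = 2
J (Player 1): max(4, 3) = 4
I (Player 2): min(4, -7) = -7
H (Player 1): max(-7, 2) = 2
Root (Player 2): min(2, 2) = 2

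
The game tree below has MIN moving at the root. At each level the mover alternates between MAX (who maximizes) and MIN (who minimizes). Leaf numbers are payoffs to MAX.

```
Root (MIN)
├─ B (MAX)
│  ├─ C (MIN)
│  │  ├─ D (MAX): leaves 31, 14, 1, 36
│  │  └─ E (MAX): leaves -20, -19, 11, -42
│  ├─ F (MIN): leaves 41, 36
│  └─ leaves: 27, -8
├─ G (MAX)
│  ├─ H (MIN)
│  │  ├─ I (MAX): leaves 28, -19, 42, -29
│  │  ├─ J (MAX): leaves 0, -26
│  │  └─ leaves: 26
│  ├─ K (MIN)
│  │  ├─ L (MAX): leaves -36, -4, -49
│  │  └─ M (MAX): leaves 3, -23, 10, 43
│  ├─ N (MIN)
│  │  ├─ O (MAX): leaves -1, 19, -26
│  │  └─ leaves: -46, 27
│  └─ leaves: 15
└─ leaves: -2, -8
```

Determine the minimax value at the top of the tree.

-8

D (MAX): max(31, 14, 1, 36) = 36
E (MAX): max(-20, -19, 11, -42) = 11
C (MIN): min(36, 11) = 11
F (MIN): min(41, 36) = 36
B (MAX): max(11, 36, 27, -8) = 36
I (MAX): max(28, -19, 42, -29) = 42
J (MAX): max(0, -26) = 0
H (MIN): min(42, 0, 26) = 0
L (MAX): max(-36, -4, -49) = -4
M (MAX): max(3, -23, 10, 43) = 43
K (MIN): min(-4, 43) = -4
O (MAX): max(-1, 19, -26) = 19
N (MIN): min(19, -46, 27) = -46
G (MAX): max(0, -4, -46, 15) = 15
Root (MIN): min(36, 15, -2, -8) = -8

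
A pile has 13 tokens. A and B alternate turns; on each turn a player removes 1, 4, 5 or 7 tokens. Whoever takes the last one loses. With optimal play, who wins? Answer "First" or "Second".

First

Positions where the player to move wins (W) vs loses (L):
i:   0  1  2  3  4  5  6  7  8  9 10 11 12 13
     W  L  W  L  W  W  W  W  W  L  W  L  W  W
Position 13 is W, so the first player wins.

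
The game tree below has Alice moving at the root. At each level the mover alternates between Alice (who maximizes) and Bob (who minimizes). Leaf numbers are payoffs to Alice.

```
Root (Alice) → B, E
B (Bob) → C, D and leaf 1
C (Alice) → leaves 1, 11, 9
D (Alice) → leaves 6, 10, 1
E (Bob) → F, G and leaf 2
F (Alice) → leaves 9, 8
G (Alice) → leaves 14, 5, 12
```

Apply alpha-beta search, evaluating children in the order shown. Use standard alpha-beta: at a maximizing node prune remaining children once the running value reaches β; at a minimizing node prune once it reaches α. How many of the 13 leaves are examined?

11

C [α=-∞,β=+∞]: v=11
D [α=-∞,β=11]: v=10
B [α=-∞,β=+∞]: v=1
F [α=1,β=+∞]: v=9
G [α=1,β=9]: v=14 after child 1 ≥ β → β-cutoff, skip 2
E [α=1,β=+∞]: v=2
Root [α=-∞,β=+∞]: v=2
Leaves evaluated: 11 of 13.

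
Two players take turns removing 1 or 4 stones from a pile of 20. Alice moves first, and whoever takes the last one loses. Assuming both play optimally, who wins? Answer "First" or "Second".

W/L table (W = player to move can force a win):
i:   0  1  2  3  4  5  6  7  8  9 10 11 12 13 14 15 16 17 18 19 20
     W  L  W  L  W  W  L  W  L  W  W  L  W  L  W  W  L  W  L  W  W
Position 20 is W, so the first player wins.

First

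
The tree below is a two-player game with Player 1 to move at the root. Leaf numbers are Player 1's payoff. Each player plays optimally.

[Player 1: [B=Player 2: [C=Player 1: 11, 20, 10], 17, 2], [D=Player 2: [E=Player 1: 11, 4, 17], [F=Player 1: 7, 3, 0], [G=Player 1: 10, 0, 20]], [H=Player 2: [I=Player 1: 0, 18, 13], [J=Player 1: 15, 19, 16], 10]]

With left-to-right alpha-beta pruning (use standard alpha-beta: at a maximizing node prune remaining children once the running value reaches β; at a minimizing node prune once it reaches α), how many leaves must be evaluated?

C [α=-∞,β=+∞]: v=20
B [α=-∞,β=+∞]: v=2
E [α=2,β=+∞]: v=17
F [α=2,β=17]: v=7
G [α=2,β=7]: v=10 after child 1 ≥ β → β-cutoff, skip 2
D [α=2,β=+∞]: v=7
I [α=7,β=+∞]: v=18
J [α=7,β=18]: v=19 after child 2 ≥ β → β-cutoff, skip 1
H [α=7,β=+∞]: v=10
Root [α=-∞,β=+∞]: v=10
Leaves evaluated: 18 of 21.

18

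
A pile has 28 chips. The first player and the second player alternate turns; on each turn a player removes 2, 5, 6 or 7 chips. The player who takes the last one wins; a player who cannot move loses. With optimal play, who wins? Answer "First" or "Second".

i:   0  1  2  3  4  5  6  7  8  9 10 11 12 13 14 15 16 17 18 19 20 21 22 23 24 25 26 27 28
     L  L  W  W  L  W  W  W  W  W  W  W  L  L  W  W  L  W  W  W  W  W  W  W  L  L  W  W  L
Position 28 is L, so the second player wins.

Second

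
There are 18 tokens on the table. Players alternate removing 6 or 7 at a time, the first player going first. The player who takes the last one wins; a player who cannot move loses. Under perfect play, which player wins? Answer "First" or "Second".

Mark each pile size as W (mover wins) or L (mover loses):
i:   0  1  2  3  4  5  6  7  8  9 10 11 12 13 14 15 16 17 18
     L  L  L  L  L  L  W  W  W  W  W  W  W  L  L  L  L  L  L
Position 18 is L, so the second player wins.

Second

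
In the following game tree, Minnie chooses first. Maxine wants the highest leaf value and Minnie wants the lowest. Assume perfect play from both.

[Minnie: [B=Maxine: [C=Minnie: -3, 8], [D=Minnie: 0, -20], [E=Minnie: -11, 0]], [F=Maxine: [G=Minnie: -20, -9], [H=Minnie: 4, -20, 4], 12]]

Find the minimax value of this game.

-3

C (Minnie): min(-3, 8) = -3
D (Minnie): min(0, -20) = -20
E (Minnie): min(-11, 0) = -11
B (Maxine): max(-3, -20, -11) = -3
G (Minnie): min(-20, -9) = -20
H (Minnie): min(4, -20, 4) = -20
F (Maxine): max(-20, -20, 12) = 12
Root (Minnie): min(-3, 12) = -3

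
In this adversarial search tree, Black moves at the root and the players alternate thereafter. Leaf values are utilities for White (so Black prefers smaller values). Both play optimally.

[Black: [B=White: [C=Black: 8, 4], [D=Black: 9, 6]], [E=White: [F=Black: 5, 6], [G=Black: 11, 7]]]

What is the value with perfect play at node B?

C: min(8, 4) = 4
D: min(9, 6) = 6
B: max(4, 6) = 6

6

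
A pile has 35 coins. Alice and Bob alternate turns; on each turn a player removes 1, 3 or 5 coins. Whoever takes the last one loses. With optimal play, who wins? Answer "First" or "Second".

W/L table (W = player to move can force a win):
i:   0  1  2  3  4  5  6  7  8  9 10 11 12 13 14 15 16 17 18 19 20 21 22 23 24 25 26 27 28 29 30 31 32 33 34 35
     W  L  W  L  W  L  W  L  W  L  W  L  W  L  W  L  W  L  W  L  W  L  W  L  W  L  W  L  W  L  W  L  W  L  W  L
Position 35 is L, so the second player wins.

Second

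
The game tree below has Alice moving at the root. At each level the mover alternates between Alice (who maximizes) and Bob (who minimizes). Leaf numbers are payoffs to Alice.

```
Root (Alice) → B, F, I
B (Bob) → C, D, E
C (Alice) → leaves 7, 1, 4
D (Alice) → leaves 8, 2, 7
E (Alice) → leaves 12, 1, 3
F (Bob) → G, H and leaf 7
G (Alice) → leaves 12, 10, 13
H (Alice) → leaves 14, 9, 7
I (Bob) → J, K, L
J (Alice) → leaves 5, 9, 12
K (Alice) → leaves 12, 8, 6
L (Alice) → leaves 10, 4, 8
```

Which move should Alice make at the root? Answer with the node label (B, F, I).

I

C (Alice): max(7, 1, 4) = 7
D (Alice): max(8, 2, 7) = 8
E (Alice): max(12, 1, 3) = 12
B (Bob): min(7, 8, 12) = 7
G (Alice): max(12, 10, 13) = 13
H (Alice): max(14, 9, 7) = 14
F (Bob): min(13, 14, 7) = 7
J (Alice): max(5, 9, 12) = 12
K (Alice): max(12, 8, 6) = 12
L (Alice): max(10, 4, 8) = 10
I (Bob): min(12, 12, 10) = 10
Root (Alice): max(7, 7, 10) = 10
Alice picks the child with the highest value: I (value 10).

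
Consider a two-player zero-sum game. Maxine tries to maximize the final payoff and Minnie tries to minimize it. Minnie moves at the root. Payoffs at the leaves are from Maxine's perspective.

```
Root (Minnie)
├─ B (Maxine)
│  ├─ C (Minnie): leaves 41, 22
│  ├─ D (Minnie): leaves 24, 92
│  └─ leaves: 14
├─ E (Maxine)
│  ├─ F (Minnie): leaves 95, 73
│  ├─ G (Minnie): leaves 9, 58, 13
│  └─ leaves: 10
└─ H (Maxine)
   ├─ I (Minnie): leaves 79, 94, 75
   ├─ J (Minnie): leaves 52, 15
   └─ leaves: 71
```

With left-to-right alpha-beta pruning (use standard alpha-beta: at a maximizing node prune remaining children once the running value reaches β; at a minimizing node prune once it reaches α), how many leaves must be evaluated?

C [α=-∞,β=+∞]: v=22
D [α=22,β=+∞]: v=24
B [α=-∞,β=+∞]: v=24
F [α=-∞,β=24]: v=73
E [α=-∞,β=24]: v=73 after child 1 ≥ β → β-cutoff, skip 2
I [α=-∞,β=24]: v=75
H [α=-∞,β=24]: v=75 after child 1 ≥ β → β-cutoff, skip 2
Root [α=-∞,β=+∞]: v=24
Leaves evaluated: 10 of 17.

10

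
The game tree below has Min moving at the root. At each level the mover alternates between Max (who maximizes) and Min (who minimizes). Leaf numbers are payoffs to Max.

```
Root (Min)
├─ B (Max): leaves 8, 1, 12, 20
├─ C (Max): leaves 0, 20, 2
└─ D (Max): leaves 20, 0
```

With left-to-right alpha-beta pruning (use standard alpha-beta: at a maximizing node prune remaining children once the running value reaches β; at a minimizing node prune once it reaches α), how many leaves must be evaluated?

B [α=-∞,β=+∞]: v=20
C [α=-∞,β=20]: v=20 after child 2 ≥ β → β-cutoff, skip 1
D [α=-∞,β=20]: v=20 after child 1 ≥ β → β-cutoff, skip 1
Root [α=-∞,β=+∞]: v=20
Leaves evaluated: 7 of 9.

7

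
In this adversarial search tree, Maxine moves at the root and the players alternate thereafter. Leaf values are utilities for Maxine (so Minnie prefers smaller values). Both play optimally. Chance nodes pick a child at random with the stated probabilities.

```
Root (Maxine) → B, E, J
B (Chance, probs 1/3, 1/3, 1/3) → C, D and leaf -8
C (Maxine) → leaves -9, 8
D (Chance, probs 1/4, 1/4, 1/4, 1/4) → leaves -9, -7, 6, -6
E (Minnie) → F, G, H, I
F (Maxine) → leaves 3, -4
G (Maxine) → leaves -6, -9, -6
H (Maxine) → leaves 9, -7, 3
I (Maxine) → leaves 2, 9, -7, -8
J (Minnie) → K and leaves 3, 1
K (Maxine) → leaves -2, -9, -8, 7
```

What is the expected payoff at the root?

1

C (Maxine): max(-9, 8) = 8
D (Chance): 1/4·-9 + 1/4·-7 + 1/4·6 + 1/4·-6 = -4
B (Chance): 1/3·8 + 1/3·-4 + 1/3·-8 = -1.33
F (Maxine): max(3, -4) = 3
G (Maxine): max(-6, -9, -6) = -6
H (Maxine): max(9, -7, 3) = 9
I (Maxine): max(2, 9, -7, -8) = 9
E (Minnie): min(3, -6, 9, 9) = -6
K (Maxine): max(-2, -9, -8, 7) = 7
J (Minnie): min(7, 3, 1) = 1
Root (Maxine): max(-1.33, -6, 1) = 1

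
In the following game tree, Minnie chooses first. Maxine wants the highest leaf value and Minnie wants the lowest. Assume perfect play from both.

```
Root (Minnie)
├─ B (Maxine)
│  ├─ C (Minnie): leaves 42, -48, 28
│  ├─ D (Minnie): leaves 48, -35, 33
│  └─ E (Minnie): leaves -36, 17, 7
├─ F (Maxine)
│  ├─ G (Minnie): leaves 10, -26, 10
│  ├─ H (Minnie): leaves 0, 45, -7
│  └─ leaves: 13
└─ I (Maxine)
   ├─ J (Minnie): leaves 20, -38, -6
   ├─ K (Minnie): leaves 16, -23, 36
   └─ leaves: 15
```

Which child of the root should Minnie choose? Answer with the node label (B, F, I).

C (Minnie): min(42, -48, 28) = -48
D (Minnie): min(48, -35, 33) = -35
E (Minnie): min(-36, 17, 7) = -36
B (Maxine): max(-48, -35, -36) = -35
G (Minnie): min(10, -26, 10) = -26
H (Minnie): min(0, 45, -7) = -7
F (Maxine): max(-26, -7, 13) = 13
J (Minnie): min(20, -38, -6) = -38
K (Minnie): min(16, -23, 36) = -23
I (Maxine): max(-38, -23, 15) = 15
Root (Minnie): min(-35, 13, 15) = -35
Minnie picks the child with the lowest value: B (value -35).

B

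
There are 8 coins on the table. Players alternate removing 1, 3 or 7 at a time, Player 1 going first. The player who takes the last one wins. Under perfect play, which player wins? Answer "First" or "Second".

Second

Positions where the player to move wins (W) vs loses (L):
i:   0  1  2  3  4  5  6  7  8
     L  W  L  W  L  W  L  W  L
Position 8 is L, so the second player wins.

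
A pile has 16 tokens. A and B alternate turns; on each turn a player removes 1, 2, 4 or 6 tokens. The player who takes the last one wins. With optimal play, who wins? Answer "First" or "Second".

Compute winning (W) and losing (L) positions by backward induction:
i:   0  1  2  3  4  5  6  7  8  9 10 11 12 13 14 15 16
     L  W  W  L  W  W  W  W  L  W  W  L  W  W  W  W  L
Position 16 is L, so the second player wins.

Second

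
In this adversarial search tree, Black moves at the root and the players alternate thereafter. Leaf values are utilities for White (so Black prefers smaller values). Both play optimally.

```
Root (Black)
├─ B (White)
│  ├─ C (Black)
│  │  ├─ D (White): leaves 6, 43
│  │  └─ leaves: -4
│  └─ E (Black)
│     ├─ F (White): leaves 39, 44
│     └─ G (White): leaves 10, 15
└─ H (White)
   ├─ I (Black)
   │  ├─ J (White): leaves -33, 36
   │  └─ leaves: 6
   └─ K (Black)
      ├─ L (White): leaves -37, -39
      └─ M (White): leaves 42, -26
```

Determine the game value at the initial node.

D (White): max(6, 43) = 43
C (Black): min(43, -4) = -4
F (White): max(39, 44) = 44
G (White): max(10, 15) = 15
E (Black): min(44, 15) = 15
B (White): max(-4, 15) = 15
J (White): max(-33, 36) = 36
I (Black): min(36, 6) = 6
L (White): max(-37, -39) = -37
M (White): max(42, -26) = 42
K (Black): min(-37, 42) = -37
H (White): max(6, -37) = 6
Root (Black): min(15, 6) = 6

6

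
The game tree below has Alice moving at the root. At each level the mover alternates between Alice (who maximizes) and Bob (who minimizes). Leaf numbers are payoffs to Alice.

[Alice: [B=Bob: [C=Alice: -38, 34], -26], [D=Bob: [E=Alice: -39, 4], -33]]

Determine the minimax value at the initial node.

-26

C (Alice): max(-38, 34) = 34
B (Bob): min(34, -26) = -26
E (Alice): max(-39, 4) = 4
D (Bob): min(4, -33) = -33
Root (Alice): max(-26, -33) = -26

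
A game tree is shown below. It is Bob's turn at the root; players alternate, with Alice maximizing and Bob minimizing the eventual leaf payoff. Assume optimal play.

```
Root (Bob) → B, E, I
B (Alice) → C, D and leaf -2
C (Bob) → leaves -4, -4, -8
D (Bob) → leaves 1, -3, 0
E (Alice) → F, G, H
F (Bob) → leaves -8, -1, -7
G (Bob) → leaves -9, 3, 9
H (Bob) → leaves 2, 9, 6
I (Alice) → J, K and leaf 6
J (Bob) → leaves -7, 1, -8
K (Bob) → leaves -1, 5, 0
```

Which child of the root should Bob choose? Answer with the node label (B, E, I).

C (Bob): min(-4, -4, -8) = -8
D (Bob): min(1, -3, 0) = -3
B (Alice): max(-8, -3, -2) = -2
F (Bob): min(-8, -1, -7) = -8
G (Bob): min(-9, 3, 9) = -9
H (Bob): min(2, 9, 6) = 2
E (Alice): max(-8, -9, 2) = 2
J (Bob): min(-7, 1, -8) = -8
K (Bob): min(-1, 5, 0) = -1
I (Alice): max(-8, -1, 6) = 6
Root (Bob): min(-2, 2, 6) = -2
Bob picks the child with the lowest value: B (value -2).

B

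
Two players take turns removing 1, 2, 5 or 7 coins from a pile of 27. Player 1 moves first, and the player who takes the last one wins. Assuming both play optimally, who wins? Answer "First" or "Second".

Positions where the player to move wins (W) vs loses (L):
i:   0  1  2  3  4  5  6  7  8  9 10 11 12 13 14 15 16 17 18 19 20 21 22 23 24 25 26 27
     L  W  W  L  W  W  L  W  W  L  W  W  L  W  W  L  W  W  L  W  W  L  W  W  L  W  W  L
Position 27 is L, so the second player wins.

Second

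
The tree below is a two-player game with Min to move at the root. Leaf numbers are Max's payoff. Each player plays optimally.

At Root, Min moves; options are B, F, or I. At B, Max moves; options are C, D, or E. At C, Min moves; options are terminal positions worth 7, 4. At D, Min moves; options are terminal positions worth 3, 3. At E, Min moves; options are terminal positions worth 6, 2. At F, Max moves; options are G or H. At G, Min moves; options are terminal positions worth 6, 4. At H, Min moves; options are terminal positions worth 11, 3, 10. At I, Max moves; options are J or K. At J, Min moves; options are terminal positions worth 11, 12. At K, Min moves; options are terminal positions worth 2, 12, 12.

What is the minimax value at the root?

C (Min): min(7, 4) = 4
D (Min): min(3, 3) = 3
E (Min): min(6, 2) = 2
B (Max): max(4, 3, 2) = 4
G (Min): min(6, 4) = 4
H (Min): min(11, 3, 10) = 3
F (Max): max(4, 3) = 4
J (Min): min(11, 12) = 11
K (Min): min(2, 12, 12) = 2
I (Max): max(11, 2) = 11
Root (Min): min(4, 4, 11) = 4

4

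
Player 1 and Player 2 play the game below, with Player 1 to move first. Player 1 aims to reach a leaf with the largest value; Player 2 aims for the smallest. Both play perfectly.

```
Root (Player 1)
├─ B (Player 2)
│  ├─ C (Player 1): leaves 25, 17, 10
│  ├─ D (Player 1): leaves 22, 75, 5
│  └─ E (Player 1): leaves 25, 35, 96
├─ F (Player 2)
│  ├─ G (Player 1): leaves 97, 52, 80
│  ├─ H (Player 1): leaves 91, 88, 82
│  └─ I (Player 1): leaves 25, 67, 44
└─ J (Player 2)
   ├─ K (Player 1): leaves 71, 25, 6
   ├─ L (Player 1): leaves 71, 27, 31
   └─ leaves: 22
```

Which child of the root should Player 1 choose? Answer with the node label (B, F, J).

C (Player 1): max(25, 17, 10) = 25
D (Player 1): max(22, 75, 5) = 75
E (Player 1): max(25, 35, 96) = 96
B (Player 2): min(25, 75, 96) = 25
G (Player 1): max(97, 52, 80) = 97
H (Player 1): max(91, 88, 82) = 91
I (Player 1): max(25, 67, 44) = 67
F (Player 2): min(97, 91, 67) = 67
K (Player 1): max(71, 25, 6) = 71
L (Player 1): max(71, 27, 31) = 71
J (Player 2): min(71, 71, 22) = 22
Root (Player 1): max(25, 67, 22) = 67
Player 1 picks the child with the highest value: F (value 67).

F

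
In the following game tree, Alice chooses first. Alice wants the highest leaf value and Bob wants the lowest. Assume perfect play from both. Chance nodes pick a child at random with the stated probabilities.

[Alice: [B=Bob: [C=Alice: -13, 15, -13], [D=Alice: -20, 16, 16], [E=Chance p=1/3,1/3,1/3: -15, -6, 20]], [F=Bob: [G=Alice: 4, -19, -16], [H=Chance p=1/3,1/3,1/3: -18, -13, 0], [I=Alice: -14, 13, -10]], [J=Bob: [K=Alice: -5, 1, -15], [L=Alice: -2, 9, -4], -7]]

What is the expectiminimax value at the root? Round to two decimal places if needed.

-0.33

C (Alice): max(-13, 15, -13) = 15
D (Alice): max(-20, 16, 16) = 16
E (Chance): 1/3·-15 + 1/3·-6 + 1/3·20 = -0.33
B (Bob): min(15, 16, -0.33) = -0.33
G (Alice): max(4, -19, -16) = 4
H (Chance): 1/3·-18 + 1/3·-13 + 1/3·0 = -10.33
I (Alice): max(-14, 13, -10) = 13
F (Bob): min(4, -10.33, 13) = -10.33
K (Alice): max(-5, 1, -15) = 1
L (Alice): max(-2, 9, -4) = 9
J (Bob): min(1, 9, -7) = -7
Root (Alice): max(-0.33, -10.33, -7) = -0.33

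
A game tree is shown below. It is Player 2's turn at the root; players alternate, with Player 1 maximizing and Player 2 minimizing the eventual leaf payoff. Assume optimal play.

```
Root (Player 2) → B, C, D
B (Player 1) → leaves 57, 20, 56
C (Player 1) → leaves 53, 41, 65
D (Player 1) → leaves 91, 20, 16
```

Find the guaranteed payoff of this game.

B (Player 1): max(57, 20, 56) = 57
C (Player 1): max(53, 41, 65) = 65
D (Player 1): max(91, 20, 16) = 91
Root (Player 2): min(57, 65, 91) = 57

57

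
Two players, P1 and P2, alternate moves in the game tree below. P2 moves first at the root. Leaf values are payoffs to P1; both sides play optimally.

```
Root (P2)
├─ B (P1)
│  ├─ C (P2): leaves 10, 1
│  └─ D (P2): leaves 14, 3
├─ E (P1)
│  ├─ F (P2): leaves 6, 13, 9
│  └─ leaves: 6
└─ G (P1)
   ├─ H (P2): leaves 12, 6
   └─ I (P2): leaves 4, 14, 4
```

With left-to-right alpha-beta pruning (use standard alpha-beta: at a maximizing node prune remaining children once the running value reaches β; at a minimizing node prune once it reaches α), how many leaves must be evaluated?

C [α=-∞,β=+∞]: v=1
D [α=1,β=+∞]: v=3
B [α=-∞,β=+∞]: v=3
F [α=-∞,β=3]: v=6
E [α=-∞,β=3]: v=6 after child 1 ≥ β → β-cutoff, skip 1
H [α=-∞,β=3]: v=6
G [α=-∞,β=3]: v=6 after child 1 ≥ β → β-cutoff, skip 1
Root [α=-∞,β=+∞]: v=3
Leaves evaluated: 9 of 13.

9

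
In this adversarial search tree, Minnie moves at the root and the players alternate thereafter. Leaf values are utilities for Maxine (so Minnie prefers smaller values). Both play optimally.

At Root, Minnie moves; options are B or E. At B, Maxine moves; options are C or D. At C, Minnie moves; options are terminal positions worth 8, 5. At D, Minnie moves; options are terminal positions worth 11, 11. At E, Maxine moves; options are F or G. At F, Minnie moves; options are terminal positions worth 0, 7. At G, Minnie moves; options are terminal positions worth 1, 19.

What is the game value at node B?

C: min(8, 5) = 5
D: min(11, 11) = 11
B: max(5, 11) = 11

11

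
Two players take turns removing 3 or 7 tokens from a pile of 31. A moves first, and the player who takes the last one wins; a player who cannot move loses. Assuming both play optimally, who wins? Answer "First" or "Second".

Second

i:   0  1  2  3  4  5  6  7  8  9 10 11 12 13 14 15 16 17 18 19 20 21 22 23 24 25 26 27 28 29 30 31
     L  L  L  W  W  W  L  W  W  W  L  L  L  W  W  W  L  W  W  W  L  L  L  W  W  W  L  W  W  W  L  L
Position 31 is L, so the second player wins.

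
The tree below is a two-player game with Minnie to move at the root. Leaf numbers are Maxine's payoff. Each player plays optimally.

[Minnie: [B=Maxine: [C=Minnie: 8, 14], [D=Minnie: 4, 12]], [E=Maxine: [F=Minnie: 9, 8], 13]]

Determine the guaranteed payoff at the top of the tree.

8

C (Minnie): min(8, 14) = 8
D (Minnie): min(4, 12) = 4
B (Maxine): max(8, 4) = 8
F (Minnie): min(9, 8) = 8
E (Maxine): max(8, 13) = 13
Root (Minnie): min(8, 13) = 8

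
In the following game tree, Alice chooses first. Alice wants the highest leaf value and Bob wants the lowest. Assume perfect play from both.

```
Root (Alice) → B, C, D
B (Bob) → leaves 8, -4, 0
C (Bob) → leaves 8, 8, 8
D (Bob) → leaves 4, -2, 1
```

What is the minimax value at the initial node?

8

B (Bob): min(8, -4, 0) = -4
C (Bob): min(8, 8, 8) = 8
D (Bob): min(4, -2, 1) = -2
Root (Alice): max(-4, 8, -2) = 8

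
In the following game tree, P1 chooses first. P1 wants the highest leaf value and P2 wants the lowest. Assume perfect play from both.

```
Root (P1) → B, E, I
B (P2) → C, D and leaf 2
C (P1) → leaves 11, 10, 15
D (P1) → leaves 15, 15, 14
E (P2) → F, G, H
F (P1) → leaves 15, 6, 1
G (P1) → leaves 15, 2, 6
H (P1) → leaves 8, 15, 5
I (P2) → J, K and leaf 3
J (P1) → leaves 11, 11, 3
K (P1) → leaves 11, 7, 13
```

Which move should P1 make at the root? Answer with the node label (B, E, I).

C (P1): max(11, 10, 15) = 15
D (P1): max(15, 15, 14) = 15
B (P2): min(15, 15, 2) = 2
F (P1): max(15, 6, 1) = 15
G (P1): max(15, 2, 6) = 15
H (P1): max(8, 15, 5) = 15
E (P2): min(15, 15, 15) = 15
J (P1): max(11, 11, 3) = 11
K (P1): max(11, 7, 13) = 13
I (P2): min(11, 13, 3) = 3
Root (P1): max(2, 15, 3) = 15
P1 picks the child with the highest value: E (value 15).

E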